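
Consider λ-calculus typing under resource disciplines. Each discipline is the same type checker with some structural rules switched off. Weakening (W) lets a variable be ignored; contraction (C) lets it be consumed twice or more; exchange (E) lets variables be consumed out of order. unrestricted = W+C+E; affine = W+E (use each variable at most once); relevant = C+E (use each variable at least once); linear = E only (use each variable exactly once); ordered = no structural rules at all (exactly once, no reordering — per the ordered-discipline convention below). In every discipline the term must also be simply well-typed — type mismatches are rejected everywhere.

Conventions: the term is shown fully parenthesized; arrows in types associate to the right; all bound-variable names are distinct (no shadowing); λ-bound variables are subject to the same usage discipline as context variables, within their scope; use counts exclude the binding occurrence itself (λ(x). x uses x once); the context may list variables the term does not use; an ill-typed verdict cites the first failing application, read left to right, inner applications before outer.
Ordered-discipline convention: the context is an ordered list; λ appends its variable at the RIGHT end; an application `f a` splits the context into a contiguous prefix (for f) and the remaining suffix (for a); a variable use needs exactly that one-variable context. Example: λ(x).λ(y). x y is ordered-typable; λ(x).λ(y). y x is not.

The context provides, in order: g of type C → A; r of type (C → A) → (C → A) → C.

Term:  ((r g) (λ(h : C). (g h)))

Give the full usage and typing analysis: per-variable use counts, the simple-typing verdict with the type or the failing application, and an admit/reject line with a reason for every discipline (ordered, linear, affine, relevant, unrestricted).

counts: g=2, r=1, h [bound]=1
left-to-right use order: r, g, g, h
typing: well-typed at C
ordered: ✗, repeated use of g ×2
linear: ✗, repeated use of g ×2
affine: ✗, repeated use of g ×2
relevant: ✓, at least one use each (g, r, h)
unrestricted: ✓, type-checks (C) and nothing is barred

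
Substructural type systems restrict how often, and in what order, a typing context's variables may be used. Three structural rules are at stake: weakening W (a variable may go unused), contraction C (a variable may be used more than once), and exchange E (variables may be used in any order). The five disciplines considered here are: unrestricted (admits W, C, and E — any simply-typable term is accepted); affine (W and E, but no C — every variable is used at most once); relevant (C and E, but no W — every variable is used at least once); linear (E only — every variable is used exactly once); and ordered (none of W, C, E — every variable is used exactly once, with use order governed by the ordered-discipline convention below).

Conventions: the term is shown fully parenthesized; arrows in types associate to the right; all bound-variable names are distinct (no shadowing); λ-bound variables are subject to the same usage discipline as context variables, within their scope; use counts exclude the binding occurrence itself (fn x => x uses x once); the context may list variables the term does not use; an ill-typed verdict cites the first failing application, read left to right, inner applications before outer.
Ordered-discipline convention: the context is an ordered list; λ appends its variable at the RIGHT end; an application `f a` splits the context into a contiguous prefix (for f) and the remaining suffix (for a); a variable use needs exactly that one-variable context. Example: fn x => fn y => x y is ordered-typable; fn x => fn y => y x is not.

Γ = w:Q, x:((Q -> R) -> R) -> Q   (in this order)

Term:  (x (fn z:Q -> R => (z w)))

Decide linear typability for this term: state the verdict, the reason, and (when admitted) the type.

yes — each of w, x, z used exactly once; term : Q
counts: w: 1×, x: 1×, z (λ-bound): 1×
left-to-right use order: x, z, w
typing: ✓ — Q
all disciplines: ordered ✗ | linear ✓ | affine ✓ | relevant ✓ | unrestricted ✓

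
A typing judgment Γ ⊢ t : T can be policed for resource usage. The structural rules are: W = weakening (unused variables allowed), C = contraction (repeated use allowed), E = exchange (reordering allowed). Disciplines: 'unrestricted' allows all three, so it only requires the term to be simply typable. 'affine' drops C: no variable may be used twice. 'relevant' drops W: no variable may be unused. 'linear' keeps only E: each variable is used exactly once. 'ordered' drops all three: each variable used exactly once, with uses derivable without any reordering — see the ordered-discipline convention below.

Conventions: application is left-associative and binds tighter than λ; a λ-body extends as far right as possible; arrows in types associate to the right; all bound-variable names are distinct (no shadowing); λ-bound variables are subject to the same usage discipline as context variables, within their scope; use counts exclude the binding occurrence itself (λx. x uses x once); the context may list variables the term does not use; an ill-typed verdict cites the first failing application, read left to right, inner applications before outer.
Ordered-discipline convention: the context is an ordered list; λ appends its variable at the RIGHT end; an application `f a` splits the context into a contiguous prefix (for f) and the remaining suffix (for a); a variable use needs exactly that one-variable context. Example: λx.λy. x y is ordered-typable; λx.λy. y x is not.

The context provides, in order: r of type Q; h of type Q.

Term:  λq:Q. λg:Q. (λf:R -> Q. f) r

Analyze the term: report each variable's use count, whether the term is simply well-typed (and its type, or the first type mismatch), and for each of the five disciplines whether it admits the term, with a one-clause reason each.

counts: r ×1; h ×0; q (bound) ×0; g (bound) ×0; f (bound) ×1
uses in reading order: f, r
typing: ill-typed: a function awaiting R -> Q gets Q
ordered: ✗, fails simple typing
linear: ✗, a type mismatch blocks all five
affine: ✗, the type mismatch rejects it
relevant: ✗, not simply typable
unrestricted: ✗, fails simple typing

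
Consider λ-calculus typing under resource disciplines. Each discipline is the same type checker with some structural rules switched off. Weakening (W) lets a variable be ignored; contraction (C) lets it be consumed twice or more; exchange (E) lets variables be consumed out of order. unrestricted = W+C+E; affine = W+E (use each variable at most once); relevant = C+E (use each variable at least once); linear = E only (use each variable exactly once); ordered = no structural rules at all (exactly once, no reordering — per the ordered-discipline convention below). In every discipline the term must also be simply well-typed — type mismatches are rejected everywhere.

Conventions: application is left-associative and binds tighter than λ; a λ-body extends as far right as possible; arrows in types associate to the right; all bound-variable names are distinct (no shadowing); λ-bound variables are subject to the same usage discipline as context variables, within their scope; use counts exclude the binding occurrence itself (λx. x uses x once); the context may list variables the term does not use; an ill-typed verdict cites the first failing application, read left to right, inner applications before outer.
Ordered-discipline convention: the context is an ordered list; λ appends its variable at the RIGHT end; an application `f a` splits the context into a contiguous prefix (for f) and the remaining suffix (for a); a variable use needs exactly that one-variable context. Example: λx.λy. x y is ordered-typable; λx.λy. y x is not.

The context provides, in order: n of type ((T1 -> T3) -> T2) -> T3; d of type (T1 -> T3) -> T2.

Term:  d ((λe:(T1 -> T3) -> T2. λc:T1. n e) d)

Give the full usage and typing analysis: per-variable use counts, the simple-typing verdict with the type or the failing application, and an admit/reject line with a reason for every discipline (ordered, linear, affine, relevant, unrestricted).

usage: n=1; d=2; e [bound]=1; c [bound]=0
use order (left to right): d, n, e, d
typing: the term checks, with type T2
ordered: ✗ — repeated use of d ×2; needs weakening: c unused
linear: ✗ — repeated use of d ×2; needs weakening: c unused
affine: ✗ — repeated use of d ×2
relevant: ✗ — needs weakening: c unused
unrestricted: ✓ — well-typed at T2; no restrictions here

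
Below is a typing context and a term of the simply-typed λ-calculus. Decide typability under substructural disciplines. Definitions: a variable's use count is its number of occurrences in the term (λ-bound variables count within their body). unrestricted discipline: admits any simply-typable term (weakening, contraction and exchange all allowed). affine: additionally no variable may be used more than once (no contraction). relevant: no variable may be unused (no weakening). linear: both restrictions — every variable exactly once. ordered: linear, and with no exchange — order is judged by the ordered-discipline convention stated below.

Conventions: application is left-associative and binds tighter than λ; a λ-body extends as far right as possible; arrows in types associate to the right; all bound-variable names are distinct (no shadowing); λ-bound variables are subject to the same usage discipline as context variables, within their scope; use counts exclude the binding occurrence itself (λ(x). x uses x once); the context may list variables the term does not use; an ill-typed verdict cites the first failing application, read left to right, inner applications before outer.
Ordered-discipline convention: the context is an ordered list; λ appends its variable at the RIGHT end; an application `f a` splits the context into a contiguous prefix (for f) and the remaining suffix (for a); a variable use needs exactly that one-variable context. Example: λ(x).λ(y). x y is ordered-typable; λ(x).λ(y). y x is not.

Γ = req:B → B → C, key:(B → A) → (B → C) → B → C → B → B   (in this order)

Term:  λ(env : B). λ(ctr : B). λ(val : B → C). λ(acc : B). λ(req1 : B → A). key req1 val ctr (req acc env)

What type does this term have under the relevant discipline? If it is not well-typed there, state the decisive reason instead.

term : B → B → (B → C) → B → (B → A) → B → B
variable uses: req: 1×, key: 1×, env [bound]: 1×, ctr [bound]: 1×, val [bound]: 1×, acc [bound]: 1×, req1 [bound]: 1×
uses in reading order: key, req1, val, ctr, req, acc, env
typing: well-typed at B → B → (B → C) → B → (B → A) → B → B
across the five disciplines: ordered ✗, linear ✓, affine ✓, relevant ✓, unrestricted ✓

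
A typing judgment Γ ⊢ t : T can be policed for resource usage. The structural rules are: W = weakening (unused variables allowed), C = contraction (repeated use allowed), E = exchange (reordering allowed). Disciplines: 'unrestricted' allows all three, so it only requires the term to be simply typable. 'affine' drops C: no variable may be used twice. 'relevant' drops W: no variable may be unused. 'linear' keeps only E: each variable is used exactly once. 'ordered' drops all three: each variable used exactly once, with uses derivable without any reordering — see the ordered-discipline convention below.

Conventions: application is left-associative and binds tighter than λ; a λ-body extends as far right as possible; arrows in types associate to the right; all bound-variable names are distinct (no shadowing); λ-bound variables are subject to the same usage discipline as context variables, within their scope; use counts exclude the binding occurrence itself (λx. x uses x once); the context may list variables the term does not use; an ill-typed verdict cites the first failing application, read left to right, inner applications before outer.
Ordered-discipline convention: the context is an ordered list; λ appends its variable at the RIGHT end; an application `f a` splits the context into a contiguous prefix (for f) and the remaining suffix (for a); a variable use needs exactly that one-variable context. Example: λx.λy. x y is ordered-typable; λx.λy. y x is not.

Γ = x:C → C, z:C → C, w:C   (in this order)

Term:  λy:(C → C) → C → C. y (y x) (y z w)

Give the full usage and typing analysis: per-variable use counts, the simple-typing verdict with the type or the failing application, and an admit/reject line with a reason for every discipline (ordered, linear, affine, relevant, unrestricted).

use counts: x=1; z=1; w=1; y [bound]=3
left-to-right use order: y, y, x, y, z, w
typing: ✓ — ((C → C) → C → C) → C
ordered: ✗ — uses contraction: y ×3
linear: ✗ — uses contraction: y ×3
affine: ✗ — uses contraction: y ×3
relevant: ✓ — none of x, z, w, y goes unused
unrestricted: ✓ — simply typable at ((C → C) → C → C) → C; W, C, E all held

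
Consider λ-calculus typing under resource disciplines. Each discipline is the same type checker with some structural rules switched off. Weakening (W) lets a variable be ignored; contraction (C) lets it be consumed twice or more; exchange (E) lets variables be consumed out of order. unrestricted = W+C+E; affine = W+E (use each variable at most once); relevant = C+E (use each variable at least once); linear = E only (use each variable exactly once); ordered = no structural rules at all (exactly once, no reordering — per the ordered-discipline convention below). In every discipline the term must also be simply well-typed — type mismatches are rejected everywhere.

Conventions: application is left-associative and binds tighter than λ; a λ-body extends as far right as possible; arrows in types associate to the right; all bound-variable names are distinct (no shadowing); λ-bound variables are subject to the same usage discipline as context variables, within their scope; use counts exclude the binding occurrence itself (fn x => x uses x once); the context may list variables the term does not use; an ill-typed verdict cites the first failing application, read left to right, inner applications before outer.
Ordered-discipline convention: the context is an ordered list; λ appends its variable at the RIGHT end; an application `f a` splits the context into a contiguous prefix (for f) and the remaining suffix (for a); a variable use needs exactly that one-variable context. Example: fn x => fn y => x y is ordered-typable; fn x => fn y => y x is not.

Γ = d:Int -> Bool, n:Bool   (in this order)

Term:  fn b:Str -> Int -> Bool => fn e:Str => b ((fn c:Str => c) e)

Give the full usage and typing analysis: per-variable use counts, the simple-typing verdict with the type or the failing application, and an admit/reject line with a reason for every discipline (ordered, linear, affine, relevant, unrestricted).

counts: d: 0; n: 0; b (bound): 1; e (bound): 1; c (bound): 1
order of uses: b, c, e
typing: well-typed at (Str -> Int -> Bool) -> Str -> Int -> Bool
ordered ✗ (d, n never used (weakening))
linear ✗ (d, n never used (weakening))
affine ✓ (no duplicate uses among d, n, b, e, c)
relevant ✗ (d, n never used (weakening))
unrestricted ✓ (type-checks ((Str -> Int -> Bool) -> Str -> Int -> Bool) and nothing is barred)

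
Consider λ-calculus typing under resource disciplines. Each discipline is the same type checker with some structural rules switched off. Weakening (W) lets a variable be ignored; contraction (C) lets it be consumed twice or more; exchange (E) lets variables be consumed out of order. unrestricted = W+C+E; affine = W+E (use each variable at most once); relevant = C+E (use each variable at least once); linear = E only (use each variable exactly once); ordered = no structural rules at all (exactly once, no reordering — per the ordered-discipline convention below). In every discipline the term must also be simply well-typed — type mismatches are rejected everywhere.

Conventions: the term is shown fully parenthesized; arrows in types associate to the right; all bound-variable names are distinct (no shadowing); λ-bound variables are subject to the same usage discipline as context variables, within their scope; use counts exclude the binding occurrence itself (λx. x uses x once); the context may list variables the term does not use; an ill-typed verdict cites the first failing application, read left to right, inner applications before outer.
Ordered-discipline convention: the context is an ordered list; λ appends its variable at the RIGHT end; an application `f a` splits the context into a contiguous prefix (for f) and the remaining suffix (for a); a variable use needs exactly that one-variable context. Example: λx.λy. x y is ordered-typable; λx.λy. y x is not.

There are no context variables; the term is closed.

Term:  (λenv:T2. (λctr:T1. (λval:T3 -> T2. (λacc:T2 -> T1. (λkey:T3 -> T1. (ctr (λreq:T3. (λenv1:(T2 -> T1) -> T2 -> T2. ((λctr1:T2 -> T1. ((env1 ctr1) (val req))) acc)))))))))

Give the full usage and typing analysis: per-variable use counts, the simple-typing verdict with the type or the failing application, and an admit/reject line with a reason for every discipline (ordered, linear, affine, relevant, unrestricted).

use counts: env (λ-bound): 0, ctr (λ-bound): 1, val (λ-bound): 1, acc (λ-bound): 1, key (λ-bound): 0, req (λ-bound): 1, env1 (λ-bound): 1, ctr1 (λ-bound): 1
uses in reading order: ctr, env1, ctr1, val, req, acc
typing: ill-typed: non-arrow in function slot: T1
ordered: ✗ — the type mismatch rejects it
linear: ✗ — not simply typable
affine: ✗ — fails simple typing
relevant: ✗ — a type mismatch blocks all five
unrestricted: ✗ — the type mismatch rejects it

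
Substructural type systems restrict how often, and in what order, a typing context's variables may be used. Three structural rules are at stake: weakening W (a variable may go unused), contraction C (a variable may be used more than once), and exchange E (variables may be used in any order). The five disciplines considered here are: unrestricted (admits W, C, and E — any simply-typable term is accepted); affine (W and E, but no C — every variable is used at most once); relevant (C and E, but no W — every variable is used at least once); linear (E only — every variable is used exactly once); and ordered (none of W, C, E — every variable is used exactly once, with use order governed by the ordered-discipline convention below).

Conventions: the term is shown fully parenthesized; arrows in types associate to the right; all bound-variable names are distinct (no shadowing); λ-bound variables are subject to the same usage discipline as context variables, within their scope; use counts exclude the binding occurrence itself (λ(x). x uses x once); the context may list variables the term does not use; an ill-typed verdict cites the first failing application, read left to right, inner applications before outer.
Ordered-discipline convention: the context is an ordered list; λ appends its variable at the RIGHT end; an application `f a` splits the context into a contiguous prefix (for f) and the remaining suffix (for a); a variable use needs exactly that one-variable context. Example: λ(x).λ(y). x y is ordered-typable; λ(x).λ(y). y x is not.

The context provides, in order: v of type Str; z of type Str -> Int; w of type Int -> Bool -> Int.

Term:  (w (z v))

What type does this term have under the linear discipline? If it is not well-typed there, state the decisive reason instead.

term : Bool -> Int
usage: v ×1; z ×1; w ×1
left-to-right use order: w, z, v
typing: the term checks, with type Bool -> Int
all disciplines: ordered ✗ | linear ✓ | affine ✓ | relevant ✓ | unrestricted ✓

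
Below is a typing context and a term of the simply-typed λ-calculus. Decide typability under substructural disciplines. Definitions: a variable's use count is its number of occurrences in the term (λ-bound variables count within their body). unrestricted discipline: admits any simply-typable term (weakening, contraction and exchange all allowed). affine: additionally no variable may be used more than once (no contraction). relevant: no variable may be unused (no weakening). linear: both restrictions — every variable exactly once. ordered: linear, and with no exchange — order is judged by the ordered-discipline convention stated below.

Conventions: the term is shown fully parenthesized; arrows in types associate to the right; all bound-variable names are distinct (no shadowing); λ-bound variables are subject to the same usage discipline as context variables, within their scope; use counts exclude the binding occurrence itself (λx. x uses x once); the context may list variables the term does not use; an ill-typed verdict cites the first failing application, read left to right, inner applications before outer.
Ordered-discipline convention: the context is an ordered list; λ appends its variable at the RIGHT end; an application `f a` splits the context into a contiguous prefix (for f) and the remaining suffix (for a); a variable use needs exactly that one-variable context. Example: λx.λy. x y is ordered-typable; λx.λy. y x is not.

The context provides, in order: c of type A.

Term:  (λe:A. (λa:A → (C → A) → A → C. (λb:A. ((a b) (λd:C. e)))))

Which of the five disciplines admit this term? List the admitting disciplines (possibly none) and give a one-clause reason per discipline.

accepted by: affine, unrestricted
counts: c=0; e (λ-bound)=1; a (λ-bound)=1; b (λ-bound)=1; d (λ-bound)=0
left-to-right use order: a, b, e
typing: ✓ — A → (A → (C → A) → A → C) → A → A → C
ordered: ✗ — unused: c, d — weakening required
linear: ✗ — unused: c, d — weakening required
affine: ✓ — no duplicate uses among c, e, a, b, d
relevant: ✗ — unused: c, d — weakening required
unrestricted: ✓ — type-checks (A → (A → (C → A) → A → C) → A → A → C) and nothing is barred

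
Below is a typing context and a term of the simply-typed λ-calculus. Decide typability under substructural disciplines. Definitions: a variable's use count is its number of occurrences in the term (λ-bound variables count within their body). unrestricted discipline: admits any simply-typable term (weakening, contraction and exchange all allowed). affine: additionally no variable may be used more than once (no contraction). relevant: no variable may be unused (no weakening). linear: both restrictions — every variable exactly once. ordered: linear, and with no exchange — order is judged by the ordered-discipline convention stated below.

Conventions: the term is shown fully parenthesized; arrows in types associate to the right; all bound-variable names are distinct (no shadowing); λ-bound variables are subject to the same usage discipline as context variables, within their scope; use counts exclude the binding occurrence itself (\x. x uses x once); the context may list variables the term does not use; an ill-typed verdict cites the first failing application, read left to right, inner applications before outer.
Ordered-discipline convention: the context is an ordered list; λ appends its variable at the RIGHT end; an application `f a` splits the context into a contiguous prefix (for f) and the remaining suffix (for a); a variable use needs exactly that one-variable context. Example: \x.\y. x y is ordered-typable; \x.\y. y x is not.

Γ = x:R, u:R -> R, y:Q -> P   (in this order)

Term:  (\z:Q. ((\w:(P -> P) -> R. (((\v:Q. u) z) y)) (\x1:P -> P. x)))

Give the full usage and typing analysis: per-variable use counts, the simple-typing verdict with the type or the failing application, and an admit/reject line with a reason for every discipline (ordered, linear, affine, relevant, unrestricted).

usage: x: 1; u: 1; y: 1; z [bound]: 1; w [bound]: 0; v [bound]: 0; x1 [bound]: 0
left-to-right use order: u, z, y, x
typing: ill-typed: a function awaiting R gets Q -> P
ordered ✗ (not simply typable)
linear ✗ (fails simple typing)
affine ✗ (a type mismatch blocks all five)
relevant ✗ (the type mismatch rejects it)
unrestricted ✗ (not simply typable)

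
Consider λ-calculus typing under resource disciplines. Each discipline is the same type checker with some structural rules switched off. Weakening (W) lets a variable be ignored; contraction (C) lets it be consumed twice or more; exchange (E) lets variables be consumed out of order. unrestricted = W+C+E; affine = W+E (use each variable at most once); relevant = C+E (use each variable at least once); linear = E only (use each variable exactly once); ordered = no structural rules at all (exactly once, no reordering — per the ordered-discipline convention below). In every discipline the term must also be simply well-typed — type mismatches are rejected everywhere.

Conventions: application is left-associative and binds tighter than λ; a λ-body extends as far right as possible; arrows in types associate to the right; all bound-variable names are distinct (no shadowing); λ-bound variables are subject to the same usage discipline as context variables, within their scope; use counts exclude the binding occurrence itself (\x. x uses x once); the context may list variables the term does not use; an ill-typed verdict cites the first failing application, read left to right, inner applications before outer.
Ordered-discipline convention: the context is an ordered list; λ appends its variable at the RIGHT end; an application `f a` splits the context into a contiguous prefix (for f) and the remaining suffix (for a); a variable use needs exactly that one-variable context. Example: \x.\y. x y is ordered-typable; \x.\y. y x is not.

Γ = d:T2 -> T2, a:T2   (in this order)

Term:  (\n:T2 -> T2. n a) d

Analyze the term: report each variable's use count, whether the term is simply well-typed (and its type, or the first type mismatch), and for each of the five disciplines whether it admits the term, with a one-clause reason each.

counts: d ×1, a ×1, n (λ-bound) ×1
use order (left to right): n, a, d
typing: the term checks, with type T2
ordered ✗ (no ordered split (uses run n, a, d))
linear ✓ (each of d, a, n used exactly once)
affine ✓ (no duplicate uses among d, a, n)
relevant ✓ (none of d, a, n goes unused)
unrestricted ✓ (well-typed at T2; no restrictions here)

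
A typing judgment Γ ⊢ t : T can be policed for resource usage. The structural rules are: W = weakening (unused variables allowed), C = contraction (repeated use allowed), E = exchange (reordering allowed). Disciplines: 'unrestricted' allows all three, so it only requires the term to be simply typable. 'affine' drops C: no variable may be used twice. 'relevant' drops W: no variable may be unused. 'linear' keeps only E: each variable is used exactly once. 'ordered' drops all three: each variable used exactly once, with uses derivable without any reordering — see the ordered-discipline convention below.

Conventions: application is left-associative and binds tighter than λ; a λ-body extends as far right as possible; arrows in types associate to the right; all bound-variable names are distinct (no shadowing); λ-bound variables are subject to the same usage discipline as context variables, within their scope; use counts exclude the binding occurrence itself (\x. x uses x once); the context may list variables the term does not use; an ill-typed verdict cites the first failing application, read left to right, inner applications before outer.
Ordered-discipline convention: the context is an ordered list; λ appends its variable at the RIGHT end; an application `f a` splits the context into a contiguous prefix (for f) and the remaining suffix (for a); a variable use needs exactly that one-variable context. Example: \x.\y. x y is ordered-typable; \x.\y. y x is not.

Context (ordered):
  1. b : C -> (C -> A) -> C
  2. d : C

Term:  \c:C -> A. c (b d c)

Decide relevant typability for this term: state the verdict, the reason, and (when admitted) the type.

yes — every one of b, d, c appears; term : (C -> A) -> A
variable uses: b: 1, d: 1, c (bound): 2
use order (left to right): c, b, d, c
typing: well-typed at (C -> A) -> A
summary: ordered ✗ | linear ✗ | affine ✗ | relevant ✓ | unrestricted ✓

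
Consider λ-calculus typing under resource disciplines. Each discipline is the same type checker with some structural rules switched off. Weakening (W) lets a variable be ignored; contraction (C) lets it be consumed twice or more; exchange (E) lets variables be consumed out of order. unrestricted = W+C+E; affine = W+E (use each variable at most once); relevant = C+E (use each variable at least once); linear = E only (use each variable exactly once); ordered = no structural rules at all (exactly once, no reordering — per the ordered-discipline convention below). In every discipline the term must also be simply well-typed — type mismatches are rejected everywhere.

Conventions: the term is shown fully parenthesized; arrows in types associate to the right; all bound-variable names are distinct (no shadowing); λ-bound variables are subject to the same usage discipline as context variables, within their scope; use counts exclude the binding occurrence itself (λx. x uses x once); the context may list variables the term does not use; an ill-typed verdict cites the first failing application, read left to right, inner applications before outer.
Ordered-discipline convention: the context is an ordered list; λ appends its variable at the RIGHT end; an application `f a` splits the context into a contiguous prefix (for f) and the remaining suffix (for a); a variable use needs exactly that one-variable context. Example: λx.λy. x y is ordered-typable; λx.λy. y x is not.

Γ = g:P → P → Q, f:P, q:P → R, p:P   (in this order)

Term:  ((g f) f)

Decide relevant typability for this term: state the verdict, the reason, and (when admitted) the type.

no — q, p never used (weakening)
usage: g: 1, f: 2, q: 0, p: 0
use order (left to right): g, f, f
typing: well-typed at Q
all disciplines: ordered ✗ | linear ✗ | affine ✗ | relevant ✗ | unrestricted ✓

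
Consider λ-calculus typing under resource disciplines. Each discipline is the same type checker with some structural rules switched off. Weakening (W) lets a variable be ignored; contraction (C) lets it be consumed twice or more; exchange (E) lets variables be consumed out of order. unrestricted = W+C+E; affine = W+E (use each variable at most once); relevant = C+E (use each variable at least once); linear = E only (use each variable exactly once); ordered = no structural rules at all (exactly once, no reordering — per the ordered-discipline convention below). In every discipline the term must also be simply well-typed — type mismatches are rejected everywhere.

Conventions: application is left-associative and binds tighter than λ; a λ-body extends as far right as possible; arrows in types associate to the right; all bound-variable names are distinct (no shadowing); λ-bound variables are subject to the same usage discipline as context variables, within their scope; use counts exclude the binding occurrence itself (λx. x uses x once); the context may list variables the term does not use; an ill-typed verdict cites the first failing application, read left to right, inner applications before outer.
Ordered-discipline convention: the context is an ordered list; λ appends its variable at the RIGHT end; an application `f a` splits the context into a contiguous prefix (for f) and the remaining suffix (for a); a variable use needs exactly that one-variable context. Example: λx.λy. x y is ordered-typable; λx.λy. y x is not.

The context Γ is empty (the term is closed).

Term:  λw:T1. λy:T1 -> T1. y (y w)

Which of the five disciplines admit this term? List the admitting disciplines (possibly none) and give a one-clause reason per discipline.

accepted by: relevant, unrestricted
usage: w (λ-bound) ×1, y (λ-bound) ×2
order of uses: y, y, w
typing: the term checks, with type T1 -> (T1 -> T1) -> T1
ordered ✗ (y ×2 used more than once (contraction))
linear ✗ (y ×2 used more than once (contraction))
affine ✗ (y ×2 used more than once (contraction))
relevant ✓ (at least one use each (w, y))
unrestricted ✓ (type-checks (T1 -> (T1 -> T1) -> T1) and nothing is barred)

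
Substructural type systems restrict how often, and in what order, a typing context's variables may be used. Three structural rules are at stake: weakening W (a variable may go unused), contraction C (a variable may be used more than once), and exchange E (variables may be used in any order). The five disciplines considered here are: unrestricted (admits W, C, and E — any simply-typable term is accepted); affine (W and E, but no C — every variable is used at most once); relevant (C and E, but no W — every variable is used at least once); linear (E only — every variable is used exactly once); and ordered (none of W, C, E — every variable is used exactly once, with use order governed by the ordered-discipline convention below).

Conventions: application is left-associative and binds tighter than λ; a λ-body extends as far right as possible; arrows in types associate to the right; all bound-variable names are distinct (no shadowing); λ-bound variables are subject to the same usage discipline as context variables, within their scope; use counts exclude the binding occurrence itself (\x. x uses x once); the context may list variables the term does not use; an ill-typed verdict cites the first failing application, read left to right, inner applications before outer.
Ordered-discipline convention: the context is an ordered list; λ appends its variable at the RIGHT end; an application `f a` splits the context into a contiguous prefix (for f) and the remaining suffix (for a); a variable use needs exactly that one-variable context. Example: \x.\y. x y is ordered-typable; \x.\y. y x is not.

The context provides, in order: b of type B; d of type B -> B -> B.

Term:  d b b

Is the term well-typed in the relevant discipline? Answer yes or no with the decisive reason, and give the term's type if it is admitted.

yes — none of b, d goes unused; term : B
use counts: b=2, d=1
use order (left to right): d, b, b
typing: the term checks, with type B
across the five disciplines: ordered ✗, linear ✗, affine ✗, relevant ✓, unrestricted ✓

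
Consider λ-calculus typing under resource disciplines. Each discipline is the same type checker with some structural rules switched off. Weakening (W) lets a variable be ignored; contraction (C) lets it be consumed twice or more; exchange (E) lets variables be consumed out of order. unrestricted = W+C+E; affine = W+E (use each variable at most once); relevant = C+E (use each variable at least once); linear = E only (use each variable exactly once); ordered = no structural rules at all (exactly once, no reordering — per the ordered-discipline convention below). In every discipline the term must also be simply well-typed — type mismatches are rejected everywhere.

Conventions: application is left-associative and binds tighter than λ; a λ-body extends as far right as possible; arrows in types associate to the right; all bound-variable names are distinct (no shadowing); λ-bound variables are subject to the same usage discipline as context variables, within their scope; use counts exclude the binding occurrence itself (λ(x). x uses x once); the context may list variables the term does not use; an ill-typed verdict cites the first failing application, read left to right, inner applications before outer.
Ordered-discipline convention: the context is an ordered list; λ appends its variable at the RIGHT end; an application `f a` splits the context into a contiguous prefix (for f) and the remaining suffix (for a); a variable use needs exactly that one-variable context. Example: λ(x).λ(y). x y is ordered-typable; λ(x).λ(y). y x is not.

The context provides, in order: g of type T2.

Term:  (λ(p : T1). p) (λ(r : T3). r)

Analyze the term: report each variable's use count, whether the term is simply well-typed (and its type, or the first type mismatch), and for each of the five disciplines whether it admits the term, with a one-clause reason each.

counts: g ×0; p (λ-bound) ×1; r (λ-bound) ×1
use order (left to right): p, r
typing: ill-typed: an argument T3 -> T3 mismatches the expected T1
ordered: ✗ — not simply typable
linear: ✗ — fails simple typing
affine: ✗ — a type mismatch blocks all five
relevant: ✗ — the type mismatch rejects it
unrestricted: ✗ — not simply typable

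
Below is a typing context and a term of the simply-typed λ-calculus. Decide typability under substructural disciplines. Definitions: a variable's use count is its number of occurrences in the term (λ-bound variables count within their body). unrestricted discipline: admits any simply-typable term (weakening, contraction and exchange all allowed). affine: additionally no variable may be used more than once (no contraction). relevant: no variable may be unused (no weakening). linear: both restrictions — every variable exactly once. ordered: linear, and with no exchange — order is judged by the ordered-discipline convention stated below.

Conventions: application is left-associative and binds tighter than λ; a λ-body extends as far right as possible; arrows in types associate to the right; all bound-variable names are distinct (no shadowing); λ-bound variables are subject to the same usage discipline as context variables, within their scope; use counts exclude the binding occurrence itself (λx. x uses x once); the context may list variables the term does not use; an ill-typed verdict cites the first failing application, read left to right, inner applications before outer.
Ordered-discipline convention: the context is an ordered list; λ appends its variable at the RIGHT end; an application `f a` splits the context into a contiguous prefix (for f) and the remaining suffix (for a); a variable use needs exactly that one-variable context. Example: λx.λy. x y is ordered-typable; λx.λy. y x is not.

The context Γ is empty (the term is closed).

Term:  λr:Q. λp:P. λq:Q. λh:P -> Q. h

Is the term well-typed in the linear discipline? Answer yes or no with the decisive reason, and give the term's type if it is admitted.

no — needs weakening: r, p, q unused
use counts: r (λ-bound): 0; p (λ-bound): 0; q (λ-bound): 0; h (λ-bound): 1
uses in reading order: h
typing: well-typed — term : Q -> P -> Q -> (P -> Q) -> P -> Q
all disciplines: ordered ✗ · linear ✗ · affine ✓ · relevant ✗ · unrestricted ✓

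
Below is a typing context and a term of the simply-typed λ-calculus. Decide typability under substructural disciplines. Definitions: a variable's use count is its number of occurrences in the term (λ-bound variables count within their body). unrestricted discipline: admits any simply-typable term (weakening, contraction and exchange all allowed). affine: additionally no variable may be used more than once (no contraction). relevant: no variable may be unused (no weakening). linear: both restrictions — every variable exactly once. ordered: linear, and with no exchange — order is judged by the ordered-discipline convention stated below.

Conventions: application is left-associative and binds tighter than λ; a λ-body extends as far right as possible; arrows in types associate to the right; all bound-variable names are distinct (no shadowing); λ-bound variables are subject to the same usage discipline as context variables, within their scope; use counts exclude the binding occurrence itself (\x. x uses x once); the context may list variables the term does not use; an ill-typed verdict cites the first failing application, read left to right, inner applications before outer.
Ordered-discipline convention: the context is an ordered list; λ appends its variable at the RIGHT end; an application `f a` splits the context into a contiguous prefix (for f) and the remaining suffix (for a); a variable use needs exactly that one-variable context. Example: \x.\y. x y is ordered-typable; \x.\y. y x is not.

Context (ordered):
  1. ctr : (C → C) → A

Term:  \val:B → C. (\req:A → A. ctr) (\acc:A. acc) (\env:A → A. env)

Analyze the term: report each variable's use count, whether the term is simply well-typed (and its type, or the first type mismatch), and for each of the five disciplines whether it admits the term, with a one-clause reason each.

counts: ctr: 1×, val (λ-bound): 0×, req (λ-bound): 0×, acc (λ-bound): 1×, env (λ-bound): 1×
left-to-right use order: ctr, acc, env
typing: ill-typed: an argument (A → A) → A → A mismatches the expected C → C
ordered ✗ (fails simple typing)
linear ✗ (a type mismatch blocks all five)
affine ✗ (the type mismatch rejects it)
relevant ✗ (not simply typable)
unrestricted ✗ (fails simple typing)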